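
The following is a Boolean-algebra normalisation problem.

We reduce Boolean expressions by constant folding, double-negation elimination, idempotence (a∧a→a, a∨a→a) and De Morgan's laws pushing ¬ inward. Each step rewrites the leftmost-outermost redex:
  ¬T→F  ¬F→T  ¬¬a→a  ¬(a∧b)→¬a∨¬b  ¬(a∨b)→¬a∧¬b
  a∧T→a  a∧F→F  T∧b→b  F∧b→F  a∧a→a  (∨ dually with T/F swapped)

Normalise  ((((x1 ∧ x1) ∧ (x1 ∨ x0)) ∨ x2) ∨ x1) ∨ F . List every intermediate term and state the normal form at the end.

  start: ((((x1 ∧ x1) ∧ (x1 ∨ x0)) ∨ x2) ∨ x1) ∨ F
  →1  (((x1 ∧ x1) ∧ (x1 ∨ x0)) ∨ x2) ∨ x1
  →2  ((x1 ∧ (x1 ∨ x0)) ∨ x2) ∨ x1

Answer: normal form = ((x1 ∧ (x1 ∨ x0)) ∨ x2) ∨ x1  (in 2 steps)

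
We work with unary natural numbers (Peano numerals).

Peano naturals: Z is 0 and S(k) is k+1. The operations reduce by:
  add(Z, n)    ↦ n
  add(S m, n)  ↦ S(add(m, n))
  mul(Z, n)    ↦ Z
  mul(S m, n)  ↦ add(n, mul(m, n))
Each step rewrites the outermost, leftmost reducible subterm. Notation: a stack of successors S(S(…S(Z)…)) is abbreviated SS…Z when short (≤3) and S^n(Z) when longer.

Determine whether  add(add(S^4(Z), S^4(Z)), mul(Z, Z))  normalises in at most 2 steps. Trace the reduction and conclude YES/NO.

Answer: NO — after 2 steps the term is S(add(add(SSSZ, S^4(Z)), mul(Z, Z))), not yet normal

Reduction:
  start: add(add(S^4(Z), S^4(Z)), mul(Z, Z))
  →1  add(S(add(SSSZ, S^4(Z))), mul(Z, Z))
  →2  S(add(add(SSSZ, S^4(Z)), mul(Z, Z)))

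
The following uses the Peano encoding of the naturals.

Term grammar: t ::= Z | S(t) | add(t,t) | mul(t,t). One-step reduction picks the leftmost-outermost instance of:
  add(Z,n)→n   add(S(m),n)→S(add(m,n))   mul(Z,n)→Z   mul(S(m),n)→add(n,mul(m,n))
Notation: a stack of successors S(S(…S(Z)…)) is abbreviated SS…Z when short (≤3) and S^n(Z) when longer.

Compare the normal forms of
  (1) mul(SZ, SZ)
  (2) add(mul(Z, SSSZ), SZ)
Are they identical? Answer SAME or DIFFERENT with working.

Answer: SAME — A ⇓ SZ, B ⇓ SZ

Reduction:
Term A:
  start: mul(SZ, SZ)
  [1] add(SZ, mul(Z, SZ))
  [2] S(add(Z, mul(Z, SZ)))
  [3] S(mul(Z, SZ))
  [4] SZ

Term B:
  start: add(mul(Z, SSSZ), SZ)
  [1] add(Z, SZ)
  [2] SZ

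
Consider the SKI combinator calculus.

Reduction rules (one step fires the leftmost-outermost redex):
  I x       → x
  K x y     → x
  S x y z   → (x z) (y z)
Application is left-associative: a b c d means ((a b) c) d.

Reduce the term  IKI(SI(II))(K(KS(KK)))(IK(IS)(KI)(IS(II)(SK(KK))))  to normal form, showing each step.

Answer: normal form = S  (in 5 steps)

Derivation:
  start: IKI(SI(II))(K(KS(KK)))(IK(IS)(KI)(IS(II)(SK(KK))))
  [1] KI(SI(II))(K(KS(KK)))(IK(IS)(KI)(IS(II)(SK(KK))))
  [2] I(K(KS(KK)))(IK(IS)(KI)(IS(II)(SK(KK))))
  [3] K(KS(KK))(IK(IS)(KI)(IS(II)(SK(KK))))
  [4] KS(KK)
  [5] S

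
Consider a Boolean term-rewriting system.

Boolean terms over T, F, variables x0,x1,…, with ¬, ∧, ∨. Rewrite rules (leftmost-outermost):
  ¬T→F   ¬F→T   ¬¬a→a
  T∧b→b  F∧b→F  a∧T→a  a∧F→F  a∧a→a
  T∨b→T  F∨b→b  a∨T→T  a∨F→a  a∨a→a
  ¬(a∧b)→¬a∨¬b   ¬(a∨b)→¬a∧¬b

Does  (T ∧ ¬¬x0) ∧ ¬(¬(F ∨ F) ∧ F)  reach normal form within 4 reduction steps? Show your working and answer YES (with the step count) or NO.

  start: (T ∧ ¬¬x0) ∧ ¬(¬(F ∨ F) ∧ F)
  →1  ¬¬x0 ∧ ¬(¬(F ∨ F) ∧ F)
  →2  x0 ∧ ¬(¬(F ∨ F) ∧ F)
  →3  x0 ∧ (¬¬(F ∨ F) ∨ ¬F)
  →4  x0 ∧ ((F ∨ F) ∨ ¬F)

Answer: NO — after 4 steps the term is x0 ∧ ((F ∨ F) ∨ ¬F), not yet normal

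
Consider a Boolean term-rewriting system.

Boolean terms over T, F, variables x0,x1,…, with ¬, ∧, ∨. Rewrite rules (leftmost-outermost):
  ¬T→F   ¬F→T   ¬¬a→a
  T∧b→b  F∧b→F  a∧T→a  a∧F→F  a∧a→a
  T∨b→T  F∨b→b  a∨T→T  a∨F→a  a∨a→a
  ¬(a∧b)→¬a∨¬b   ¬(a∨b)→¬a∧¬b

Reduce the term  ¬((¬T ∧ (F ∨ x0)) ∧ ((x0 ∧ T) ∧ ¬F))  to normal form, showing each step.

  start: ¬((¬T ∧ (F ∨ x0)) ∧ ((x0 ∧ T) ∧ ¬F))
  step 1: ¬(¬T ∧ (F ∨ x0)) ∨ ¬((x0 ∧ T) ∧ ¬F)
  step 2: (¬¬T ∨ ¬(F ∨ x0)) ∨ ¬((x0 ∧ T) ∧ ¬F)
  step 3: (T ∨ ¬(F ∨ x0)) ∨ ¬((x0 ∧ T) ∧ ¬F)
  step 4: T ∨ ¬((x0 ∧ T) ∧ ¬F)
  step 5: T

Answer: normal form = T  (in 5 steps)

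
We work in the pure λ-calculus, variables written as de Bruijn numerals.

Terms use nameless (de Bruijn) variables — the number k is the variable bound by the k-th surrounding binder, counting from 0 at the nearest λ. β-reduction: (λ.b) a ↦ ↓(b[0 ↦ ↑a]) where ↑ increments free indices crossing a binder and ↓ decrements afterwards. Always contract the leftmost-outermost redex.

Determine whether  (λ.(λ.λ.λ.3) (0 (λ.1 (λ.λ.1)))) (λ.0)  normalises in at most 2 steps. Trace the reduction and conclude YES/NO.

  start: (λ.(λ.λ.λ.3) (0 (λ.1 (λ.λ.1)))) (λ.0)
  [1] (λ.λ.λ.λ.0) ((λ.0) (λ.(λ.0) (λ.λ.1)))
  [2] λ.λ.λ.0

Answer: YES — reaches normal form λ.λ.λ.0 in 2 ≤ 2 steps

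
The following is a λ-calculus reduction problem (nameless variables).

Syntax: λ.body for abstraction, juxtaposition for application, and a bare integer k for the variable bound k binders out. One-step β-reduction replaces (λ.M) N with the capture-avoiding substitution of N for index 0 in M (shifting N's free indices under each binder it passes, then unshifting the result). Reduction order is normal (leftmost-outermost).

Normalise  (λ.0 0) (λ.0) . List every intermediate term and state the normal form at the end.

  start: (λ.0 0) (λ.0)
  step 1: (λ.0) (λ.0)
  step 2: λ.0

Answer: normal form = λ.0  (in 2 steps)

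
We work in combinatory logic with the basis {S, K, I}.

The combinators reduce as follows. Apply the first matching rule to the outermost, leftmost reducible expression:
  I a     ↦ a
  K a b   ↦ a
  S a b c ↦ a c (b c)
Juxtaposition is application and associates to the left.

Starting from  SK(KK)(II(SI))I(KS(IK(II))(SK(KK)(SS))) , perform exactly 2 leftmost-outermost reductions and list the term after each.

Answer: after 2 steps: II(SI)I(KS(IK(II))(SK(KK)(SS)))

Reduction:
  start: SK(KK)(II(SI))I(KS(IK(II))(SK(KK)(SS)))
  →1  K(II(SI))(KK(II(SI)))I(KS(IK(II))(SK(KK)(SS)))
  →2  II(SI)I(KS(IK(II))(SK(KK)(SS)))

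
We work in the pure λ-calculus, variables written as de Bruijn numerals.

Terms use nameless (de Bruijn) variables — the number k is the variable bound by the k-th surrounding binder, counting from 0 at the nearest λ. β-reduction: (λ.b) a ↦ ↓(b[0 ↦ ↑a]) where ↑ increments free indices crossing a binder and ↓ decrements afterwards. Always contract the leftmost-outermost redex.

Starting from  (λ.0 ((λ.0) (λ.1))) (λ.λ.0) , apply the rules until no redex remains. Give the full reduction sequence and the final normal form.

  start: (λ.0 ((λ.0) (λ.1))) (λ.λ.0)
  →1  (λ.λ.0) ((λ.0) (λ.λ.λ.0))
  →2  λ.0

Answer: normal form = λ.0  (in 2 steps)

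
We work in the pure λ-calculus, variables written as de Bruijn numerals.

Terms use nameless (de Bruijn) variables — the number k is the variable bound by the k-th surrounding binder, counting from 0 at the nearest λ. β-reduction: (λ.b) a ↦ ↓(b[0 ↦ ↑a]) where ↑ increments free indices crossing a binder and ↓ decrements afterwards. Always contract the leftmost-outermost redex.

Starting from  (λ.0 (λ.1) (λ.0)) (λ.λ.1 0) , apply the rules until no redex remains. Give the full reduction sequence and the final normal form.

Answer: normal form = λ.λ.1 0  (in 4 steps)

Derivation:
  start: (λ.0 (λ.1) (λ.0)) (λ.λ.1 0)
  step 1: (λ.λ.1 0) (λ.λ.λ.1 0) (λ.0)
  step 2: (λ.(λ.λ.λ.1 0) 0) (λ.0)
  step 3: (λ.λ.λ.1 0) (λ.0)
  step 4: λ.λ.1 0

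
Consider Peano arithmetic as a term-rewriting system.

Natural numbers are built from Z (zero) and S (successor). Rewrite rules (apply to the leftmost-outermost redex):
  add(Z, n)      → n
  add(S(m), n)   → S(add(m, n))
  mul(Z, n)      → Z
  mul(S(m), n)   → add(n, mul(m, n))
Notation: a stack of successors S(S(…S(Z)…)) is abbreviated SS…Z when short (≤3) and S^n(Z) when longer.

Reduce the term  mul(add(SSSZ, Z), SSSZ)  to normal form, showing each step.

  start: mul(add(SSSZ, Z), SSSZ)
  step 1: mul(S(add(SSZ, Z)), SSSZ)
  step 2: add(SSSZ, mul(add(SSZ, Z), SSSZ))
  step 3: S(add(SSZ, mul(add(SSZ, Z), SSSZ)))
  step 4: S(S(add(SZ, mul(add(SSZ, Z), SSSZ))))
  step 5: S(S(S(add(Z, mul(add(SSZ, Z), SSSZ)))))
  step 6: S(S(S(mul(add(SSZ, Z), SSSZ))))
  step 7: S(S(S(mul(S(add(SZ, Z)), SSSZ))))
  step 8: S(S(S(add(SSSZ, mul(add(SZ, Z), SSSZ)))))
  step 9: S(S(S(S(add(SSZ, mul(add(SZ, Z), SSSZ))))))
  step 10: S(S(S(S(S(add(SZ, mul(add(SZ, Z), SSSZ)))))))
  step 11: S(S(S(S(S(S(add(Z, mul(add(SZ, Z), SSSZ))))))))
  step 12: S(S(S(S(S(S(mul(add(SZ, Z), SSSZ)))))))
  step 13: S(S(S(S(S(S(mul(S(add(Z, Z)), SSSZ)))))))
  step 14: S(S(S(S(S(S(add(SSSZ, mul(add(Z, Z), SSSZ))))))))
  step 15: S(S(S(S(S(S(S(add(SSZ, mul(add(Z, Z), SSSZ)))))))))
  step 16: S(S(S(S(S(S(S(S(add(SZ, mul(add(Z, Z), SSSZ))))))))))
  step 17: S(S(S(S(S(S(S(S(S(add(Z, mul(add(Z, Z), SSSZ)))))))))))
  step 18: S(S(S(S(S(S(S(S(S(mul(add(Z, Z), SSSZ))))))))))
  step 19: S(S(S(S(S(S(S(S(S(mul(Z, SSSZ))))))))))
  step 20: S^9(Z)

Answer: normal form = S^9(Z)  (in 20 steps)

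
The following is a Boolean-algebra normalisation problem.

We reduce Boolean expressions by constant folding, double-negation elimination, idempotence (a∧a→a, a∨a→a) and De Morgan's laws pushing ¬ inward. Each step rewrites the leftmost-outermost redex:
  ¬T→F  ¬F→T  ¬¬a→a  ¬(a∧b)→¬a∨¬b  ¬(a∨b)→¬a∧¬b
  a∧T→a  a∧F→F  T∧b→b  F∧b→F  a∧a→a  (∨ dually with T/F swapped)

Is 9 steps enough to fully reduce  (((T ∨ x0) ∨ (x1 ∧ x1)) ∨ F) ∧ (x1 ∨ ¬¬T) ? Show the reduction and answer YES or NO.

  start: (((T ∨ x0) ∨ (x1 ∧ x1)) ∨ F) ∧ (x1 ∨ ¬¬T)
  [1] ((T ∨ x0) ∨ (x1 ∧ x1)) ∧ (x1 ∨ ¬¬T)
  [2] (T ∨ (x1 ∧ x1)) ∧ (x1 ∨ ¬¬T)
  [3] T ∧ (x1 ∨ ¬¬T)
  [4] x1 ∨ ¬¬T
  [5] x1 ∨ T
  [6] T

Answer: YES — reaches normal form T in 6 ≤ 9 steps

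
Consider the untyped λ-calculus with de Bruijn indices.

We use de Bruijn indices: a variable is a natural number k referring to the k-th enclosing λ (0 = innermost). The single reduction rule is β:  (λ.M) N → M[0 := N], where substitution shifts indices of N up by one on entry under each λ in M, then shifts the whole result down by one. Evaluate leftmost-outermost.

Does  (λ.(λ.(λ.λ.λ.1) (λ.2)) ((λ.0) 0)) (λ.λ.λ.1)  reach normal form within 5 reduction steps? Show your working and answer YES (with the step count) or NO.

  start: (λ.(λ.(λ.λ.λ.1) (λ.2)) ((λ.0) 0)) (λ.λ.λ.1)
  step 1: (λ.(λ.λ.λ.1) (λ.λ.λ.λ.1)) ((λ.0) (λ.λ.λ.1))
  step 2: (λ.λ.λ.1) (λ.λ.λ.λ.1)
  step 3: λ.λ.1

Answer: YES — reaches normal form λ.λ.1 in 3 ≤ 5 steps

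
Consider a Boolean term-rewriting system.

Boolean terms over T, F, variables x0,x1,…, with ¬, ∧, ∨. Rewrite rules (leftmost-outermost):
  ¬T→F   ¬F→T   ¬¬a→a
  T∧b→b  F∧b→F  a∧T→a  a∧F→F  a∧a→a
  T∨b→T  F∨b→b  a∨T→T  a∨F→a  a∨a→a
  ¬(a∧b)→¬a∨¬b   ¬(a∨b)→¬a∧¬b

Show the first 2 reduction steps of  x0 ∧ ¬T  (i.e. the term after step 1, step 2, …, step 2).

  start: x0 ∧ ¬T
  step 1: x0 ∧ F
  step 2: F

Answer: after 2 steps: F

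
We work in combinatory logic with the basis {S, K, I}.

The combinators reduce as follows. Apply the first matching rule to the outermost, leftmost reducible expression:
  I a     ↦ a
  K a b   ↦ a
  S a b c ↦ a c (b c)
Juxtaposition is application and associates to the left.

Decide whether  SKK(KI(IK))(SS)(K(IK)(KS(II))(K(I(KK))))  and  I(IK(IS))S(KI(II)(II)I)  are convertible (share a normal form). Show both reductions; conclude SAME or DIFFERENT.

Term A:
  start: SKK(KI(IK))(SS)(K(IK)(KS(II))(K(I(KK))))
  step 1: K(KI(IK))(K(KI(IK)))(SS)(K(IK)(KS(II))(K(I(KK))))
  step 2: KI(IK)(SS)(K(IK)(KS(II))(K(I(KK))))
  step 3: I(SS)(K(IK)(KS(II))(K(I(KK))))
  step 4: SS(K(IK)(KS(II))(K(I(KK))))
  step 5: SS(IK(K(I(KK))))
  step 6: SS(K(K(I(KK))))
  step 7: SS(K(K(KK)))

Term B:
  start: I(IK(IS))S(KI(II)(II)I)
  step 1: IK(IS)S(KI(II)(II)I)
  step 2: K(IS)S(KI(II)(II)I)
  step 3: IS(KI(II)(II)I)
  step 4: S(KI(II)(II)I)
  step 5: S(I(II)I)
  step 6: S(III)
  step 7: S(II)
  step 8: SI

Answer: DIFFERENT — A ⇓ SS(K(K(KK))), B ⇓ SI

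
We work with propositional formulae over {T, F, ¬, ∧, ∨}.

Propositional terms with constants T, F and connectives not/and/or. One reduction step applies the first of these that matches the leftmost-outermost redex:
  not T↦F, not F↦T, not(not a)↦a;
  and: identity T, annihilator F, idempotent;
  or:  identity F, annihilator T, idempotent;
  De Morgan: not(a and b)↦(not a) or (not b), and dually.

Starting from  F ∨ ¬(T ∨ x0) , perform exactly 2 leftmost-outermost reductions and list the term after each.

  start: F ∨ ¬(T ∨ x0)
  →1  ¬(T ∨ x0)
  →2  ¬T ∧ ¬x0

Answer: after 2 steps: ¬T ∧ ¬x0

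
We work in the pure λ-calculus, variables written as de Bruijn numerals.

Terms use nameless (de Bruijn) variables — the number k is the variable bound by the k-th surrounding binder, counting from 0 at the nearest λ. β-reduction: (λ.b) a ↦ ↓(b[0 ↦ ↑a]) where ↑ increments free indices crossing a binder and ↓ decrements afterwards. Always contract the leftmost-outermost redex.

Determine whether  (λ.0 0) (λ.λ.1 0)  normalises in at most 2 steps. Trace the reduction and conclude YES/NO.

Answer: NO — after 2 steps the term is λ.(λ.λ.1 0) 0, not yet normal

Reduction:
  start: (λ.0 0) (λ.λ.1 0)
  →1  (λ.λ.1 0) (λ.λ.1 0)
  →2  λ.(λ.λ.1 0) 0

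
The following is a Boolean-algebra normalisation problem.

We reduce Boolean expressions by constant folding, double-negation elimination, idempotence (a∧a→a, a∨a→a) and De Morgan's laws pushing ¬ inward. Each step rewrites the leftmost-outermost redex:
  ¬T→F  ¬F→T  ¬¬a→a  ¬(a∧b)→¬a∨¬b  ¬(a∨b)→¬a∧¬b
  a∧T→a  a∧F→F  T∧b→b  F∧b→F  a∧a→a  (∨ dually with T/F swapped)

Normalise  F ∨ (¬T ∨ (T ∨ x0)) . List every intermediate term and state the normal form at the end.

  start: F ∨ (¬T ∨ (T ∨ x0))
  step 1: ¬T ∨ (T ∨ x0)
  step 2: F ∨ (T ∨ x0)
  step 3: T ∨ x0
  step 4: T

Answer: normal form = T  (in 4 steps)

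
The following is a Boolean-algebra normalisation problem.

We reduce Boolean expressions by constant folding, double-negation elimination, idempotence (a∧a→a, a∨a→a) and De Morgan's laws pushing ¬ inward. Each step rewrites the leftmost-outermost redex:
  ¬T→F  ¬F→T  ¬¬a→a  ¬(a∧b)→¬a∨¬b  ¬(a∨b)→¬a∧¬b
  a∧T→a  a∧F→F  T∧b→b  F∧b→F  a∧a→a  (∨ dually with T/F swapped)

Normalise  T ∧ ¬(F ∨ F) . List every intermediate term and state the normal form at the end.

Answer: normal form = T  (in 4 steps)

Reduction:
  start: T ∧ ¬(F ∨ F)
  →1  ¬(F ∨ F)
  →2  ¬F ∧ ¬F
  →3  ¬F
  →4  T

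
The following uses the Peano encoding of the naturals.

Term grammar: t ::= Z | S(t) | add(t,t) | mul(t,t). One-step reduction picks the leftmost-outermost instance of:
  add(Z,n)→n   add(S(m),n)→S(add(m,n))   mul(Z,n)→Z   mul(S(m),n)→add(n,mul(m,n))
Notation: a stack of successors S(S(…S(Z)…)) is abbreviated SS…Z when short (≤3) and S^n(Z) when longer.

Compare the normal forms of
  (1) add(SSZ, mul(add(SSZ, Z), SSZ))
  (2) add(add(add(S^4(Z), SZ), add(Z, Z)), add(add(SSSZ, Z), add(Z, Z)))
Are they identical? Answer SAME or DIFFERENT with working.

Answer: DIFFERENT — A ⇓ S^6(Z), B ⇓ S^8(Z)

Reduction:
Term A:
  start: add(SSZ, mul(add(SSZ, Z), SSZ))
  step 1: S(add(SZ, mul(add(SSZ, Z), SSZ)))
  step 2: S(S(add(Z, mul(add(SSZ, Z), SSZ))))
  step 3: S(S(mul(add(SSZ, Z), SSZ)))
  step 4: S(S(mul(S(add(SZ, Z)), SSZ)))
  step 5: S(S(add(SSZ, mul(add(SZ, Z), SSZ))))
  step 6: S(S(S(add(SZ, mul(add(SZ, Z), SSZ)))))
  step 7: S(S(S(S(add(Z, mul(add(SZ, Z), SSZ))))))
  step 8: S(S(S(S(mul(add(SZ, Z), SSZ)))))
  step 9: S(S(S(S(mul(S(add(Z, Z)), SSZ)))))
  step 10: S(S(S(S(add(SSZ, mul(add(Z, Z), SSZ))))))
  step 11: S(S(S(S(S(add(SZ, mul(add(Z, Z), SSZ)))))))
  step 12: S(S(S(S(S(S(add(Z, mul(add(Z, Z), SSZ))))))))
  step 13: S(S(S(S(S(S(mul(add(Z, Z), SSZ)))))))
  step 14: S(S(S(S(S(S(mul(Z, SSZ)))))))
  step 15: S^6(Z)

Term B:
  start: add(add(add(S^4(Z), SZ), add(Z, Z)), add(add(SSSZ, Z), add(Z, Z)))
  step 1: add(add(S(add(SSSZ, SZ)), add(Z, Z)), add(add(SSSZ, Z), add(Z, Z)))
  step 2: add(S(add(add(SSSZ, SZ), add(Z, Z))), add(add(SSSZ, Z), add(Z, Z)))
  step 3: S(add(add(add(SSSZ, SZ), add(Z, Z)), add(add(SSSZ, Z), add(Z, Z))))
  step 4: S(add(add(S(add(SSZ, SZ)), add(Z, Z)), add(add(SSSZ, Z), add(Z, Z))))
  step 5: S(add(S(add(add(SSZ, SZ), add(Z, Z))), add(add(SSSZ, Z), add(Z, Z))))
  step 6: S(S(add(add(add(SSZ, SZ), add(Z, Z)), add(add(SSSZ, Z), add(Z, Z)))))
  step 7: S(S(add(add(S(add(SZ, SZ)), add(Z, Z)), add(add(SSSZ, Z), add(Z, Z)))))
  step 8: S(S(add(S(add(add(SZ, SZ), add(Z, Z))), add(add(SSSZ, Z), add(Z, Z)))))
  step 9: S(S(S(add(add(add(SZ, SZ), add(Z, Z)), add(add(SSSZ, Z), add(Z, Z))))))
  step 10: S(S(S(add(add(S(add(Z, SZ)), add(Z, Z)), add(add(SSSZ, Z), add(Z, Z))))))
  step 11: S(S(S(add(S(add(add(Z, SZ), add(Z, Z))), add(add(SSSZ, Z), add(Z, Z))))))
  step 12: S(S(S(S(add(add(add(Z, SZ), add(Z, Z)), add(add(SSSZ, Z), add(Z, Z)))))))
  step 13: S(S(S(S(add(add(SZ, add(Z, Z)), add(add(SSSZ, Z), add(Z, Z)))))))
  step 14: S(S(S(S(add(S(add(Z, add(Z, Z))), add(add(SSSZ, Z), add(Z, Z)))))))
  step 15: S(S(S(S(S(add(add(Z, add(Z, Z)), add(add(SSSZ, Z), add(Z, Z))))))))
  step 16: S(S(S(S(S(add(add(Z, Z), add(add(SSSZ, Z), add(Z, Z))))))))
  step 17: S(S(S(S(S(add(Z, add(add(SSSZ, Z), add(Z, Z))))))))
  step 18: S(S(S(S(S(add(add(SSSZ, Z), add(Z, Z)))))))
  step 19: S(S(S(S(S(add(S(add(SSZ, Z)), add(Z, Z)))))))
  step 20: S(S(S(S(S(S(add(add(SSZ, Z), add(Z, Z))))))))
  step 21: S(S(S(S(S(S(add(S(add(SZ, Z)), add(Z, Z))))))))
  step 22: S(S(S(S(S(S(S(add(add(SZ, Z), add(Z, Z)))))))))
  step 23: S(S(S(S(S(S(S(add(S(add(Z, Z)), add(Z, Z)))))))))
  step 24: S(S(S(S(S(S(S(S(add(add(Z, Z), add(Z, Z))))))))))
  step 25: S(S(S(S(S(S(S(S(add(Z, add(Z, Z))))))))))
  step 26: S(S(S(S(S(S(S(S(add(Z, Z)))))))))
  step 27: S^8(Z)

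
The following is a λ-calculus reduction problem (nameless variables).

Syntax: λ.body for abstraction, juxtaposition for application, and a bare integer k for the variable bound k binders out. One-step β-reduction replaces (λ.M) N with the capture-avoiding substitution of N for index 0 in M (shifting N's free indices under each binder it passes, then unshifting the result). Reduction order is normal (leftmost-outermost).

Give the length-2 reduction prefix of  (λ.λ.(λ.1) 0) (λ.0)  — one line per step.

Answer: after 2 steps: λ.0

Derivation:
  start: (λ.λ.(λ.1) 0) (λ.0)
  [1] λ.(λ.1) 0
  [2] λ.0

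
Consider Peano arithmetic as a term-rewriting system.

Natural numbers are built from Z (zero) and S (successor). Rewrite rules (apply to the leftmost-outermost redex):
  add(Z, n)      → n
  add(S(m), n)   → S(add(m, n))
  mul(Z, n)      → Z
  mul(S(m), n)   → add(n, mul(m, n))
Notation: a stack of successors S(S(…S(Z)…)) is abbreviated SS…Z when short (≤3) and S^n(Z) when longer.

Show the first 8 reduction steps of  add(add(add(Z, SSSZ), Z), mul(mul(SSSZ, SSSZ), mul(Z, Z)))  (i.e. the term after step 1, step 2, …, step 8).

  start: add(add(add(Z, SSSZ), Z), mul(mul(SSSZ, SSSZ), mul(Z, Z)))
  →1  add(add(SSSZ, Z), mul(mul(SSSZ, SSSZ), mul(Z, Z)))
  →2  add(S(add(SSZ, Z)), mul(mul(SSSZ, SSSZ), mul(Z, Z)))
  →3  S(add(add(SSZ, Z), mul(mul(SSSZ, SSSZ), mul(Z, Z))))
  →4  S(add(S(add(SZ, Z)), mul(mul(SSSZ, SSSZ), mul(Z, Z))))
  →5  S(S(add(add(SZ, Z), mul(mul(SSSZ, SSSZ), mul(Z, Z)))))
  →6  S(S(add(S(add(Z, Z)), mul(mul(SSSZ, SSSZ), mul(Z, Z)))))
  →7  S(S(S(add(add(Z, Z), mul(mul(SSSZ, SSSZ), mul(Z, Z))))))
  →8  S(S(S(add(Z, mul(mul(SSSZ, SSSZ), mul(Z, Z))))))

Answer: after 8 steps: S(S(S(add(Z, mul(mul(SSSZ, SSSZ), mul(Z, Z))))))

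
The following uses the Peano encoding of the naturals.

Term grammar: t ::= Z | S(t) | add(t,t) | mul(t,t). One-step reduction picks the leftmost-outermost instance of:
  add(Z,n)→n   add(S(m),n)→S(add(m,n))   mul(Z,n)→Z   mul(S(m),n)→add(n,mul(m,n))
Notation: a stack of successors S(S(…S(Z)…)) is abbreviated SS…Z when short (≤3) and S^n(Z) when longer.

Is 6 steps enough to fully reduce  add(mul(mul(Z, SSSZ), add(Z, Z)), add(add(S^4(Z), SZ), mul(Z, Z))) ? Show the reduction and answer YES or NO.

  start: add(mul(mul(Z, SSSZ), add(Z, Z)), add(add(S^4(Z), SZ), mul(Z, Z)))
  step 1: add(mul(Z, add(Z, Z)), add(add(S^4(Z), SZ), mul(Z, Z)))
  step 2: add(Z, add(add(S^4(Z), SZ), mul(Z, Z)))
  step 3: add(add(S^4(Z), SZ), mul(Z, Z))
  step 4: add(S(add(SSSZ, SZ)), mul(Z, Z))
  step 5: S(add(add(SSSZ, SZ), mul(Z, Z)))
  step 6: S(add(S(add(SSZ, SZ)), mul(Z, Z)))

Answer: NO — after 6 steps the term is S(add(S(add(SSZ, SZ)), mul(Z, Z))), not yet normal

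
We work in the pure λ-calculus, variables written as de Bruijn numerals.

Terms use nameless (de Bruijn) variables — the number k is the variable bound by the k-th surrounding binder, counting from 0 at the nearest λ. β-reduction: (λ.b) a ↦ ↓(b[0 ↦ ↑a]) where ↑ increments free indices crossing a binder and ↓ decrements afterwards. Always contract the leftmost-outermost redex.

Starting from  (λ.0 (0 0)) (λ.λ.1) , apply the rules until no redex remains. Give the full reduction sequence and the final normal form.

  start: (λ.0 (0 0)) (λ.λ.1)
  step 1: (λ.λ.1) ((λ.λ.1) (λ.λ.1))
  step 2: λ.(λ.λ.1) (λ.λ.1)
  step 3: λ.λ.λ.λ.1

Answer: normal form = λ.λ.λ.λ.1  (in 3 steps)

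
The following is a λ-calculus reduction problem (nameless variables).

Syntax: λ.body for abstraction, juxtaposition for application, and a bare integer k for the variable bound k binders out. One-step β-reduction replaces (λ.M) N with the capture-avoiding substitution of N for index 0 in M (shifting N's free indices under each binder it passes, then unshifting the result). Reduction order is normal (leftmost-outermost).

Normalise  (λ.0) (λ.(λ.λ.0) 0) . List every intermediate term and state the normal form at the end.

Answer: normal form = λ.λ.0  (in 2 steps)

Working:
  start: (λ.0) (λ.(λ.λ.0) 0)
  →1  λ.(λ.λ.0) 0
  →2  λ.λ.0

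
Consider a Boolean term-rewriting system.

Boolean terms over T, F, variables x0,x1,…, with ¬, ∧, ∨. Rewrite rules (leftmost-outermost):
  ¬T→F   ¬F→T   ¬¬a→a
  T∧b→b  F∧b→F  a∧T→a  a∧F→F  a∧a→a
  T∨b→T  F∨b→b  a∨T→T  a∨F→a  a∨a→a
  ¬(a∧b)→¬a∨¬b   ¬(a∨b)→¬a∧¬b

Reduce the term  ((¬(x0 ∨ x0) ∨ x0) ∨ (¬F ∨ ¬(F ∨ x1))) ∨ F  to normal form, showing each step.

Answer: normal form = T  (in 6 steps)

Derivation:
  start: ((¬(x0 ∨ x0) ∨ x0) ∨ (¬F ∨ ¬(F ∨ x1))) ∨ F
  →1  (¬(x0 ∨ x0) ∨ x0) ∨ (¬F ∨ ¬(F ∨ x1))
  →2  ((¬x0 ∧ ¬x0) ∨ x0) ∨ (¬F ∨ ¬(F ∨ x1))
  →3  (¬x0 ∨ x0) ∨ (¬F ∨ ¬(F ∨ x1))
  →4  (¬x0 ∨ x0) ∨ (T ∨ ¬(F ∨ x1))
  →5  (¬x0 ∨ x0) ∨ T
  →6  T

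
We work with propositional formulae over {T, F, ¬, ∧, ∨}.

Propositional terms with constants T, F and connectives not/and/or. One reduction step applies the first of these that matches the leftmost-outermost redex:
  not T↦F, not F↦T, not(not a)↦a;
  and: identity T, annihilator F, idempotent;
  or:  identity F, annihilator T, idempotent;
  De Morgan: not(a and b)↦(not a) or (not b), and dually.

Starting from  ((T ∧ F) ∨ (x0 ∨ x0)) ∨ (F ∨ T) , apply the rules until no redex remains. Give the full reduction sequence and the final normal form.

Answer: normal form = T  (in 5 steps)

Derivation:
  start: ((T ∧ F) ∨ (x0 ∨ x0)) ∨ (F ∨ T)
  step 1: (F ∨ (x0 ∨ x0)) ∨ (F ∨ T)
  step 2: (x0 ∨ x0) ∨ (F ∨ T)
  step 3: x0 ∨ (F ∨ T)
  step 4: x0 ∨ T
  step 5: T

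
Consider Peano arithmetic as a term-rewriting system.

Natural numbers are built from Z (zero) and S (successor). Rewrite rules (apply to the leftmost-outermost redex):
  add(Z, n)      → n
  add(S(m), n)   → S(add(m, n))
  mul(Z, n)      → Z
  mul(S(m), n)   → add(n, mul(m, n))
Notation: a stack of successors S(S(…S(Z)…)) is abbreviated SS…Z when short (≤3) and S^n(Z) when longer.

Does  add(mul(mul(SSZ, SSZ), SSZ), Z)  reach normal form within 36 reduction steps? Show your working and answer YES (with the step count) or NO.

  start: add(mul(mul(SSZ, SSZ), SSZ), Z)
  →1  add(mul(add(SSZ, mul(SZ, SSZ)), SSZ), Z)
  →2  add(mul(S(add(SZ, mul(SZ, SSZ))), SSZ), Z)
  →3  add(add(SSZ, mul(add(SZ, mul(SZ, SSZ)), SSZ)), Z)
  →4  add(S(add(SZ, mul(add(SZ, mul(SZ, SSZ)), SSZ))), Z)
  →5  S(add(add(SZ, mul(add(SZ, mul(SZ, SSZ)), SSZ)), Z))
  →6  S(add(S(add(Z, mul(add(SZ, mul(SZ, SSZ)), SSZ))), Z))
  →7  S(S(add(add(Z, mul(add(SZ, mul(SZ, SSZ)), SSZ)), Z)))
  →8  S(S(add(mul(add(SZ, mul(SZ, SSZ)), SSZ), Z)))
  →9  S(S(add(mul(S(add(Z, mul(SZ, SSZ))), SSZ), Z)))
  →10  S(S(add(add(SSZ, mul(add(Z, mul(SZ, SSZ)), SSZ)), Z)))
  →11  S(S(add(S(add(SZ, mul(add(Z, mul(SZ, SSZ)), SSZ))), Z)))
  →12  S(S(S(add(add(SZ, mul(add(Z, mul(SZ, SSZ)), SSZ)), Z))))
  →13  S(S(S(add(S(add(Z, mul(add(Z, mul(SZ, SSZ)), SSZ))), Z))))
  →14  S(S(S(S(add(add(Z, mul(add(Z, mul(SZ, SSZ)), SSZ)), Z)))))
  →15  S(S(S(S(add(mul(add(Z, mul(SZ, SSZ)), SSZ), Z)))))
  →16  S(S(S(S(add(mul(mul(SZ, SSZ), SSZ), Z)))))
  →17  S(S(S(S(add(mul(add(SSZ, mul(Z, SSZ)), SSZ), Z)))))
  →18  S(S(S(S(add(mul(S(add(SZ, mul(Z, SSZ))), SSZ), Z)))))
  →19  S(S(S(S(add(add(SSZ, mul(add(SZ, mul(Z, SSZ)), SSZ)), Z)))))
  →20  S(S(S(S(add(S(add(SZ, mul(add(SZ, mul(Z, SSZ)), SSZ))), Z)))))
  →21  S(S(S(S(S(add(add(SZ, mul(add(SZ, mul(Z, SSZ)), SSZ)), Z))))))
  →22  S(S(S(S(S(add(S(add(Z, mul(add(SZ, mul(Z, SSZ)), SSZ))), Z))))))
  →23  S(S(S(S(S(S(add(add(Z, mul(add(SZ, mul(Z, SSZ)), SSZ)), Z)))))))
  →24  S(S(S(S(S(S(add(mul(add(SZ, mul(Z, SSZ)), SSZ), Z)))))))
  →25  S(S(S(S(S(S(add(mul(S(add(Z, mul(Z, SSZ))), SSZ), Z)))))))
  →26  S(S(S(S(S(S(add(add(SSZ, mul(add(Z, mul(Z, SSZ)), SSZ)), Z)))))))
  →27  S(S(S(S(S(S(add(S(add(SZ, mul(add(Z, mul(Z, SSZ)), SSZ))), Z)))))))
  →28  S(S(S(S(S(S(S(add(add(SZ, mul(add(Z, mul(Z, SSZ)), SSZ)), Z))))))))
  →29  S(S(S(S(S(S(S(add(S(add(Z, mul(add(Z, mul(Z, SSZ)), SSZ))), Z))))))))
  →30  S(S(S(S(S(S(S(S(add(add(Z, mul(add(Z, mul(Z, SSZ)), SSZ)), Z)))))))))
  →31  S(S(S(S(S(S(S(S(add(mul(add(Z, mul(Z, SSZ)), SSZ), Z)))))))))
  →32  S(S(S(S(S(S(S(S(add(mul(mul(Z, SSZ), SSZ), Z)))))))))
  →33  S(S(S(S(S(S(S(S(add(mul(Z, SSZ), Z)))))))))
  →34  S(S(S(S(S(S(S(S(add(Z, Z)))))))))
  →35  S^8(Z)

Answer: YES — reaches normal form S^8(Z) in 35 ≤ 36 steps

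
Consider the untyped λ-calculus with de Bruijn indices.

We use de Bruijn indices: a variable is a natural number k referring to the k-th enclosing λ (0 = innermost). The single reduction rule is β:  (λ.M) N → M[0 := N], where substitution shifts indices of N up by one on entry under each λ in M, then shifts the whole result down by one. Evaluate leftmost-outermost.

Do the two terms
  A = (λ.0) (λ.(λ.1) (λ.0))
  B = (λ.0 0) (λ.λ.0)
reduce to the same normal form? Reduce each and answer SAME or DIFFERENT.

Term A:
  start: (λ.0) (λ.(λ.1) (λ.0))
  step 1: λ.(λ.1) (λ.0)
  step 2: λ.0

Term B:
  start: (λ.0 0) (λ.λ.0)
  step 1: (λ.λ.0) (λ.λ.0)
  step 2: λ.0

Answer: SAME — A ⇓ λ.0, B ⇓ λ.0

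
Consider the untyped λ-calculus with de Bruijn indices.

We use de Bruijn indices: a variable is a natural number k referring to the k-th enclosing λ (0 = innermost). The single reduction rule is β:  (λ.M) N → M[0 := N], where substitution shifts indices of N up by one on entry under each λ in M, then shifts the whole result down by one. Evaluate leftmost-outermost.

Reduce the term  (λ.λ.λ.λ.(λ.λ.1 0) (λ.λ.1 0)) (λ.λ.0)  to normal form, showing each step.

  start: (λ.λ.λ.λ.(λ.λ.1 0) (λ.λ.1 0)) (λ.λ.0)
  →1  λ.λ.λ.(λ.λ.1 0) (λ.λ.1 0)
  →2  λ.λ.λ.λ.(λ.λ.1 0) 0
  →3  λ.λ.λ.λ.λ.1 0

Answer: normal form = λ.λ.λ.λ.λ.1 0  (in 3 steps)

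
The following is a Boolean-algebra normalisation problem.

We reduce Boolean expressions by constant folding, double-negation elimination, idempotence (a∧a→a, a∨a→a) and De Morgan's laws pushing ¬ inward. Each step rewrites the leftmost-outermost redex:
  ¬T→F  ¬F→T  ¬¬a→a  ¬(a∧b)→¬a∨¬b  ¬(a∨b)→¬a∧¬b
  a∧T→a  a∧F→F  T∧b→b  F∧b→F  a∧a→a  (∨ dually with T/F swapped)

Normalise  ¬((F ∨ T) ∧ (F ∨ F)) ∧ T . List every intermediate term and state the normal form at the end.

Answer: normal form = T  (in 10 steps)

Reduction:
  start: ¬((F ∨ T) ∧ (F ∨ F)) ∧ T
  step 1: ¬((F ∨ T) ∧ (F ∨ F))
  step 2: ¬(F ∨ T) ∨ ¬(F ∨ F)
  step 3: (¬F ∧ ¬T) ∨ ¬(F ∨ F)
  step 4: (T ∧ ¬T) ∨ ¬(F ∨ F)
  step 5: ¬T ∨ ¬(F ∨ F)
  step 6: F ∨ ¬(F ∨ F)
  step 7: ¬(F ∨ F)
  step 8: ¬F ∧ ¬F
  step 9: ¬F
  step 10: T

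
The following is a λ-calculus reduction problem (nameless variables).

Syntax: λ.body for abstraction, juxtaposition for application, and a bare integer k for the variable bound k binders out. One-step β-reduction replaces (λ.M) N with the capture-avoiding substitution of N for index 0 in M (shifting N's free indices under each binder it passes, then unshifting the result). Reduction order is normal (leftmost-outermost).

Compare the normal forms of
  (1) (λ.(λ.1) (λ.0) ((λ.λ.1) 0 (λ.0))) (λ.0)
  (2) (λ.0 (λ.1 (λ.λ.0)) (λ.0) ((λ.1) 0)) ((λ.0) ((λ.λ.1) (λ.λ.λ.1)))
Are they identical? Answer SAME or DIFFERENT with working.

Answer: DIFFERENT — A ⇓ λ.0, B ⇓ λ.λ.λ.λ.λ.1

Reduction:
Term A:
  start: (λ.(λ.1) (λ.0) ((λ.λ.1) 0 (λ.0))) (λ.0)
  [1] (λ.λ.0) (λ.0) ((λ.λ.1) (λ.0) (λ.0))
  [2] (λ.0) ((λ.λ.1) (λ.0) (λ.0))
  [3] (λ.λ.1) (λ.0) (λ.0)
  [4] (λ.λ.0) (λ.0)
  [5] λ.0

Term B:
  start: (λ.0 (λ.1 (λ.λ.0)) (λ.0) ((λ.1) 0)) ((λ.0) ((λ.λ.1) (λ.λ.λ.1)))
  [1] (λ.0) ((λ.λ.1) (λ.λ.λ.1)) (λ.(λ.0) ((λ.λ.1) (λ.λ.λ.1)) (λ.λ.0)) (λ.0) ((λ.(λ.0) ((λ.λ.1) (λ.λ.λ.1))) ((λ.0) ((λ.λ.1) (λ.λ.λ.1))))
  [2] (λ.λ.1) (λ.λ.λ.1) (λ.(λ.0) ((λ.λ.1) (λ.λ.λ.1)) (λ.λ.0)) (λ.0) ((λ.(λ.0) ((λ.λ.1) (λ.λ.λ.1))) ((λ.0) ((λ.λ.1) (λ.λ.λ.1))))
  [3] (λ.λ.λ.λ.1) (λ.(λ.0) ((λ.λ.1) (λ.λ.λ.1)) (λ.λ.0)) (λ.0) ((λ.(λ.0) ((λ.λ.1) (λ.λ.λ.1))) ((λ.0) ((λ.λ.1) (λ.λ.λ.1))))
  [4] (λ.λ.λ.1) (λ.0) ((λ.(λ.0) ((λ.λ.1) (λ.λ.λ.1))) ((λ.0) ((λ.λ.1) (λ.λ.λ.1))))
  [5] (λ.λ.1) ((λ.(λ.0) ((λ.λ.1) (λ.λ.λ.1))) ((λ.0) ((λ.λ.1) (λ.λ.λ.1))))
  [6] λ.(λ.(λ.0) ((λ.λ.1) (λ.λ.λ.1))) ((λ.0) ((λ.λ.1) (λ.λ.λ.1)))
  [7] λ.(λ.0) ((λ.λ.1) (λ.λ.λ.1))
  [8] λ.(λ.λ.1) (λ.λ.λ.1)
  [9] λ.λ.λ.λ.λ.1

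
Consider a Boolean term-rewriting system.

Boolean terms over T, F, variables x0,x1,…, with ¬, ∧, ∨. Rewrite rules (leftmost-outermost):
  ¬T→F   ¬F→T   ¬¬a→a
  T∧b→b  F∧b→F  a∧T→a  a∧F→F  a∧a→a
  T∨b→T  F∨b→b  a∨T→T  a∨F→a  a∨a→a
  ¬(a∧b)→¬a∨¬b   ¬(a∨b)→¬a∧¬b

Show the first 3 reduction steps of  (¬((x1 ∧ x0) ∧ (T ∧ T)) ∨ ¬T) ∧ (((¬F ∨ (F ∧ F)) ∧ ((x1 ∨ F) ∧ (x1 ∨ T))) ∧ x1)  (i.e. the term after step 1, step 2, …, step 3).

Answer: after 3 steps: (((¬x1 ∨ ¬x0) ∨ (¬T ∨ ¬T)) ∨ ¬T) ∧ (((¬F ∨ (F ∧ F)) ∧ ((x1 ∨ F) ∧ (x1 ∨ T))) ∧ x1)

Reduction:
  start: (¬((x1 ∧ x0) ∧ (T ∧ T)) ∨ ¬T) ∧ (((¬F ∨ (F ∧ F)) ∧ ((x1 ∨ F) ∧ (x1 ∨ T))) ∧ x1)
  step 1: ((¬(x1 ∧ x0) ∨ ¬(T ∧ T)) ∨ ¬T) ∧ (((¬F ∨ (F ∧ F)) ∧ ((x1 ∨ F) ∧ (x1 ∨ T))) ∧ x1)
  step 2: (((¬x1 ∨ ¬x0) ∨ ¬(T ∧ T)) ∨ ¬T) ∧ (((¬F ∨ (F ∧ F)) ∧ ((x1 ∨ F) ∧ (x1 ∨ T))) ∧ x1)
  step 3: (((¬x1 ∨ ¬x0) ∨ (¬T ∨ ¬T)) ∨ ¬T) ∧ (((¬F ∨ (F ∧ F)) ∧ ((x1 ∨ F) ∧ (x1 ∨ T))) ∧ x1)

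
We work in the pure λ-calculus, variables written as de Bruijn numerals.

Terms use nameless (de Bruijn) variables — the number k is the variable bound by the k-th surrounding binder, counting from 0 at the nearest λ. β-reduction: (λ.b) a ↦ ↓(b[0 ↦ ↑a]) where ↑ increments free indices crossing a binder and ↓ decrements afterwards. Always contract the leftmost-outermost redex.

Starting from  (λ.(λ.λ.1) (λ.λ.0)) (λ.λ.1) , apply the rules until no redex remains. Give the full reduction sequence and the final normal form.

Answer: normal form = λ.λ.λ.0  (in 2 steps)

Working:
  start: (λ.(λ.λ.1) (λ.λ.0)) (λ.λ.1)
  →1  (λ.λ.1) (λ.λ.0)
  →2  λ.λ.λ.0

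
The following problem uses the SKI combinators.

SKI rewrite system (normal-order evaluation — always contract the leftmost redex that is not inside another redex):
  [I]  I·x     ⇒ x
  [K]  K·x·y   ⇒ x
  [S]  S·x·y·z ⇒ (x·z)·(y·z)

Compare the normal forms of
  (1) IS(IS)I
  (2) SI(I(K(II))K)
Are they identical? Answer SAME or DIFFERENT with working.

Answer: DIFFERENT — A ⇓ SSI, B ⇓ SII

Reduction:
Term A:
  start: IS(IS)I
  [1] S(IS)I
  [2] SSI

Term B:
  start: SI(I(K(II))K)
  [1] SI(K(II)K)
  [2] SI(II)
  [3] SII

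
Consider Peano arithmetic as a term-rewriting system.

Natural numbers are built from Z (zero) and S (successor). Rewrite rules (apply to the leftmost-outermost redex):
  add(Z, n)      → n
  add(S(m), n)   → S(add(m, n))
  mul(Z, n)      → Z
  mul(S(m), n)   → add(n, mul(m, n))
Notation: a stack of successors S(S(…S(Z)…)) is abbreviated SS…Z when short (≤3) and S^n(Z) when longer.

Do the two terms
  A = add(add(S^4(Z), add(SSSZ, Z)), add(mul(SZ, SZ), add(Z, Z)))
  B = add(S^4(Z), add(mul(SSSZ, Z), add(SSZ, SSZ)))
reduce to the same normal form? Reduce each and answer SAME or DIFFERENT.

Term A:
  start: add(add(S^4(Z), add(SSSZ, Z)), add(mul(SZ, SZ), add(Z, Z)))
  step 1: add(S(add(SSSZ, add(SSSZ, Z))), add(mul(SZ, SZ), add(Z, Z)))
  step 2: S(add(add(SSSZ, add(SSSZ, Z)), add(mul(SZ, SZ), add(Z, Z))))
  step 3: S(add(S(add(SSZ, add(SSSZ, Z))), add(mul(SZ, SZ), add(Z, Z))))
  step 4: S(S(add(add(SSZ, add(SSSZ, Z)), add(mul(SZ, SZ), add(Z, Z)))))
  step 5: S(S(add(S(add(SZ, add(SSSZ, Z))), add(mul(SZ, SZ), add(Z, Z)))))
  step 6: S(S(S(add(add(SZ, add(SSSZ, Z)), add(mul(SZ, SZ), add(Z, Z))))))
  step 7: S(S(S(add(S(add(Z, add(SSSZ, Z))), add(mul(SZ, SZ), add(Z, Z))))))
  step 8: S(S(S(S(add(add(Z, add(SSSZ, Z)), add(mul(SZ, SZ), add(Z, Z)))))))
  step 9: S(S(S(S(add(add(SSSZ, Z), add(mul(SZ, SZ), add(Z, Z)))))))
  step 10: S(S(S(S(add(S(add(SSZ, Z)), add(mul(SZ, SZ), add(Z, Z)))))))
  step 11: S(S(S(S(S(add(add(SSZ, Z), add(mul(SZ, SZ), add(Z, Z))))))))
  step 12: S(S(S(S(S(add(S(add(SZ, Z)), add(mul(SZ, SZ), add(Z, Z))))))))
  step 13: S(S(S(S(S(S(add(add(SZ, Z), add(mul(SZ, SZ), add(Z, Z)))))))))
  step 14: S(S(S(S(S(S(add(S(add(Z, Z)), add(mul(SZ, SZ), add(Z, Z)))))))))
  step 15: S(S(S(S(S(S(S(add(add(Z, Z), add(mul(SZ, SZ), add(Z, Z))))))))))
  step 16: S(S(S(S(S(S(S(add(Z, add(mul(SZ, SZ), add(Z, Z))))))))))
  step 17: S(S(S(S(S(S(S(add(mul(SZ, SZ), add(Z, Z)))))))))
  step 18: S(S(S(S(S(S(S(add(add(SZ, mul(Z, SZ)), add(Z, Z)))))))))
  step 19: S(S(S(S(S(S(S(add(S(add(Z, mul(Z, SZ))), add(Z, Z)))))))))
  step 20: S(S(S(S(S(S(S(S(add(add(Z, mul(Z, SZ)), add(Z, Z))))))))))
  step 21: S(S(S(S(S(S(S(S(add(mul(Z, SZ), add(Z, Z))))))))))
  step 22: S(S(S(S(S(S(S(S(add(Z, add(Z, Z))))))))))
  step 23: S(S(S(S(S(S(S(S(add(Z, Z)))))))))
  step 24: S^8(Z)

Term B:
  start: add(S^4(Z), add(mul(SSSZ, Z), add(SSZ, SSZ)))
  step 1: S(add(SSSZ, add(mul(SSSZ, Z), add(SSZ, SSZ))))
  step 2: S(S(add(SSZ, add(mul(SSSZ, Z), add(SSZ, SSZ)))))
  step 3: S(S(S(add(SZ, add(mul(SSSZ, Z), add(SSZ, SSZ))))))
  step 4: S(S(S(S(add(Z, add(mul(SSSZ, Z), add(SSZ, SSZ)))))))
  step 5: S(S(S(S(add(mul(SSSZ, Z), add(SSZ, SSZ))))))
  step 6: S(S(S(S(add(add(Z, mul(SSZ, Z)), add(SSZ, SSZ))))))
  step 7: S(S(S(S(add(mul(SSZ, Z), add(SSZ, SSZ))))))
  step 8: S(S(S(S(add(add(Z, mul(SZ, Z)), add(SSZ, SSZ))))))
  step 9: S(S(S(S(add(mul(SZ, Z), add(SSZ, SSZ))))))
  step 10: S(S(S(S(add(add(Z, mul(Z, Z)), add(SSZ, SSZ))))))
  step 11: S(S(S(S(add(mul(Z, Z), add(SSZ, SSZ))))))
  step 12: S(S(S(S(add(Z, add(SSZ, SSZ))))))
  step 13: S(S(S(S(add(SSZ, SSZ)))))
  step 14: S(S(S(S(S(add(SZ, SSZ))))))
  step 15: S(S(S(S(S(S(add(Z, SSZ)))))))
  step 16: S^8(Z)

Answer: SAME — A ⇓ S^8(Z), B ⇓ S^8(Z)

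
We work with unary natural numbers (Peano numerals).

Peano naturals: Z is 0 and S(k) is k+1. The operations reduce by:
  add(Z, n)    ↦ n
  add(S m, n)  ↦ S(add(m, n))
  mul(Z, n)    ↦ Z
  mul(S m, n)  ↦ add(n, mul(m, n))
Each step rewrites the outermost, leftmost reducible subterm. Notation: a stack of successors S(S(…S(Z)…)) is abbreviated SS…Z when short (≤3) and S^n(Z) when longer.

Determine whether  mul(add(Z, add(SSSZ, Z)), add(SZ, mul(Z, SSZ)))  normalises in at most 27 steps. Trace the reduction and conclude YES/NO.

  start: mul(add(Z, add(SSSZ, Z)), add(SZ, mul(Z, SSZ)))
  step 1: mul(add(SSSZ, Z), add(SZ, mul(Z, SSZ)))
  step 2: mul(S(add(SSZ, Z)), add(SZ, mul(Z, SSZ)))
  step 3: add(add(SZ, mul(Z, SSZ)), mul(add(SSZ, Z), add(SZ, mul(Z, SSZ))))
  step 4: add(S(add(Z, mul(Z, SSZ))), mul(add(SSZ, Z), add(SZ, mul(Z, SSZ))))
  step 5: S(add(add(Z, mul(Z, SSZ)), mul(add(SSZ, Z), add(SZ, mul(Z, SSZ)))))
  step 6: S(add(mul(Z, SSZ), mul(add(SSZ, Z), add(SZ, mul(Z, SSZ)))))
  step 7: S(add(Z, mul(add(SSZ, Z), add(SZ, mul(Z, SSZ)))))
  step 8: S(mul(add(SSZ, Z), add(SZ, mul(Z, SSZ))))
  step 9: S(mul(S(add(SZ, Z)), add(SZ, mul(Z, SSZ))))
  step 10: S(add(add(SZ, mul(Z, SSZ)), mul(add(SZ, Z), add(SZ, mul(Z, SSZ)))))
  step 11: S(add(S(add(Z, mul(Z, SSZ))), mul(add(SZ, Z), add(SZ, mul(Z, SSZ)))))
  step 12: S(S(add(add(Z, mul(Z, SSZ)), mul(add(SZ, Z), add(SZ, mul(Z, SSZ))))))
  step 13: S(S(add(mul(Z, SSZ), mul(add(SZ, Z), add(SZ, mul(Z, SSZ))))))
  step 14: S(S(add(Z, mul(add(SZ, Z), add(SZ, mul(Z, SSZ))))))
  step 15: S(S(mul(add(SZ, Z), add(SZ, mul(Z, SSZ)))))
  step 16: S(S(mul(S(add(Z, Z)), add(SZ, mul(Z, SSZ)))))
  step 17: S(S(add(add(SZ, mul(Z, SSZ)), mul(add(Z, Z), add(SZ, mul(Z, SSZ))))))
  step 18: S(S(add(S(add(Z, mul(Z, SSZ))), mul(add(Z, Z), add(SZ, mul(Z, SSZ))))))
  step 19: S(S(S(add(add(Z, mul(Z, SSZ)), mul(add(Z, Z), add(SZ, mul(Z, SSZ)))))))
  step 20: S(S(S(add(mul(Z, SSZ), mul(add(Z, Z), add(SZ, mul(Z, SSZ)))))))
  step 21: S(S(S(add(Z, mul(add(Z, Z), add(SZ, mul(Z, SSZ)))))))
  step 22: S(S(S(mul(add(Z, Z), add(SZ, mul(Z, SSZ))))))
  step 23: S(S(S(mul(Z, add(SZ, mul(Z, SSZ))))))
  step 24: SSSZ

Answer: YES — reaches normal form SSSZ in 24 ≤ 27 steps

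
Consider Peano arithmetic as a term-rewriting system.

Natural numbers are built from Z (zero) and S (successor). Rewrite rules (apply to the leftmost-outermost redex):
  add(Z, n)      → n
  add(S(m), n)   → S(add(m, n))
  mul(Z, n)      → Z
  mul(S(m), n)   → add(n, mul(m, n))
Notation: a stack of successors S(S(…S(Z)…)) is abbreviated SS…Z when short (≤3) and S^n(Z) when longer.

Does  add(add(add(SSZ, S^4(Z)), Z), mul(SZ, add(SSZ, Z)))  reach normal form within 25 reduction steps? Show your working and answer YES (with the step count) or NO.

Answer: YES — reaches normal form S^8(Z) in 25 ≤ 25 steps

Working:
  start: add(add(add(SSZ, S^4(Z)), Z), mul(SZ, add(SSZ, Z)))
  [1] add(add(S(add(SZ, S^4(Z))), Z), mul(SZ, add(SSZ, Z)))
  [2] add(S(add(add(SZ, S^4(Z)), Z)), mul(SZ, add(SSZ, Z)))
  [3] S(add(add(add(SZ, S^4(Z)), Z), mul(SZ, add(SSZ, Z))))
  [4] S(add(add(S(add(Z, S^4(Z))), Z), mul(SZ, add(SSZ, Z))))
  [5] S(add(S(add(add(Z, S^4(Z)), Z)), mul(SZ, add(SSZ, Z))))
  [6] S(S(add(add(add(Z, S^4(Z)), Z), mul(SZ, add(SSZ, Z)))))
  [7] S(S(add(add(S^4(Z), Z), mul(SZ, add(SSZ, Z)))))
  [8] S(S(add(S(add(SSSZ, Z)), mul(SZ, add(SSZ, Z)))))
  [9] S(S(S(add(add(SSSZ, Z), mul(SZ, add(SSZ, Z))))))
  [10] S(S(S(add(S(add(SSZ, Z)), mul(SZ, add(SSZ, Z))))))
  [11] S(S(S(S(add(add(SSZ, Z), mul(SZ, add(SSZ, Z)))))))
  [12] S(S(S(S(add(S(add(SZ, Z)), mul(SZ, add(SSZ, Z)))))))
  [13] S(S(S(S(S(add(add(SZ, Z), mul(SZ, add(SSZ, Z))))))))
  [14] S(S(S(S(S(add(S(add(Z, Z)), mul(SZ, add(SSZ, Z))))))))
  [15] S(S(S(S(S(S(add(add(Z, Z), mul(SZ, add(SSZ, Z)))))))))
  [16] S(S(S(S(S(S(add(Z, mul(SZ, add(SSZ, Z)))))))))
  [17] S(S(S(S(S(S(mul(SZ, add(SSZ, Z))))))))
  [18] S(S(S(S(S(S(add(add(SSZ, Z), mul(Z, add(SSZ, Z)))))))))
  [19] S(S(S(S(S(S(add(S(add(SZ, Z)), mul(Z, add(SSZ, Z)))))))))
  [20] S(S(S(S(S(S(S(add(add(SZ, Z), mul(Z, add(SSZ, Z))))))))))
  [21] S(S(S(S(S(S(S(add(S(add(Z, Z)), mul(Z, add(SSZ, Z))))))))))
  [22] S(S(S(S(S(S(S(S(add(add(Z, Z), mul(Z, add(SSZ, Z)))))))))))
  [23] S(S(S(S(S(S(S(S(add(Z, mul(Z, add(SSZ, Z)))))))))))
  [24] S(S(S(S(S(S(S(S(mul(Z, add(SSZ, Z))))))))))
  [25] S^8(Z)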